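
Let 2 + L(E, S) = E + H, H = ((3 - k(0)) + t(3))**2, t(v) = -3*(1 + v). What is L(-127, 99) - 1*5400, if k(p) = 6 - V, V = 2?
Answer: -5360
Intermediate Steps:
k(p) = 4 (k(p) = 6 - 1*2 = 6 - 2 = 4)
t(v) = -3 - 3*v
H = 169 (H = ((3 - 1*4) + (-3 - 3*3))**2 = ((3 - 4) + (-3 - 9))**2 = (-1 - 12)**2 = (-13)**2 = 169)
L(E, S) = 167 + E (L(E, S) = -2 + (E + 169) = -2 + (169 + E) = 167 + E)
L(-127, 99) - 1*5400 = (167 - 127) - 1*5400 = 40 - 5400 = -5360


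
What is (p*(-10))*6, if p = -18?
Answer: 1080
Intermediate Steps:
(p*(-10))*6 = -18*(-10)*6 = 180*6 = 1080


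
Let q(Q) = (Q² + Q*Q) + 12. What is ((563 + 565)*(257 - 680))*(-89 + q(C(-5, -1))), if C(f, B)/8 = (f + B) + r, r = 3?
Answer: -512929800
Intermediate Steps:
C(f, B) = 24 + 8*B + 8*f (C(f, B) = 8*((f + B) + 3) = 8*((B + f) + 3) = 8*(3 + B + f) = 24 + 8*B + 8*f)
q(Q) = 12 + 2*Q² (q(Q) = (Q² + Q²) + 12 = 2*Q² + 12 = 12 + 2*Q²)
((563 + 565)*(257 - 680))*(-89 + q(C(-5, -1))) = ((563 + 565)*(257 - 680))*(-89 + (12 + 2*(24 + 8*(-1) + 8*(-5))²)) = (1128*(-423))*(-89 + (12 + 2*(24 - 8 - 40)²)) = -477144*(-89 + (12 + 2*(-24)²)) = -477144*(-89 + (12 + 2*576)) = -477144*(-89 + (12 + 1152)) = -477144*(-89 + 1164) = -477144*1075 = -512929800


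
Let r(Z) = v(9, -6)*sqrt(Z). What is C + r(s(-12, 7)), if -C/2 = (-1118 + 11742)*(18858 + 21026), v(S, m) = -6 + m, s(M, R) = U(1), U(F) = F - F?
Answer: -847455232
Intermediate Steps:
U(F) = 0
s(M, R) = 0
C = -847455232 (C = -2*(-1118 + 11742)*(18858 + 21026) = -21248*39884 = -2*423727616 = -847455232)
r(Z) = -12*sqrt(Z) (r(Z) = (-6 - 6)*sqrt(Z) = -12*sqrt(Z))
C + r(s(-12, 7)) = -847455232 - 12*sqrt(0) = -847455232 - 12*0 = -847455232 + 0 = -847455232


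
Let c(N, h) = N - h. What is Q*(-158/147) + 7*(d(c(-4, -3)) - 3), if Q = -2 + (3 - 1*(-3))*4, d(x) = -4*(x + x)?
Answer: 1669/147 ≈ 11.354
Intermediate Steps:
d(x) = -8*x
Q = 22 (Q = -2 + (3 + 3)*4 = -2 + 6*4 = -2 + 24 = 22)
Q*(-158/147) + 7*(d(c(-4, -3)) - 3) = 22*(-158/147) + 7*(-8*(-4 - 1*(-3)) - 3) = 22*(-158*1/147) + 7*(-8*(-4 + 3) - 3) = 22*(-158/147) + 7*(-8*(-1) - 3) = -3476/147 + 7*(8 - 3) = -3476/147 + 7*5 = -3476/147 + 35 = 1669/147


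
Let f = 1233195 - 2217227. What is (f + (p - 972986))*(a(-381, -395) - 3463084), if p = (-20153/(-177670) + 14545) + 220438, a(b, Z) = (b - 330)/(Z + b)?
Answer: 822206072706532358481/137871920 ≈ 5.9635e+12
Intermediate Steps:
a(b, Z) = (-330 + b)/(Z + b)
p = 41749449763/177670 (p = (-20153*(-1/177670) + 14545) + 220438 = (20153/177670 + 14545) + 220438 = 2584230303/177670 + 220438 = 41749449763/177670 ≈ 2.3498e+5)
f = -984032
(f + (p - 972986))*(a(-381, -395) - 3463084) = (-984032 + (41749449763/177670 - 972986))*((-330 - 381)/(-395 - 381) - 3463084) = (-984032 - 131120972857/177670)*(-711/(-776) - 3463084) = -305953938297*(-1/776*(-711) - 3463084)/177670 = -305953938297*(711/776 - 3463084)/177670 = -305953938297/177670*(-2687352473/776) = 822206072706532358481/137871920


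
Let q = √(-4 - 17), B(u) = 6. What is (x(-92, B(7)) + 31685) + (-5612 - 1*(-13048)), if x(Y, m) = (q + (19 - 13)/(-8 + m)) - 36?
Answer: 39082 + I*√21 ≈ 39082.0 + 4.5826*I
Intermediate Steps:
q = I*√21 (q = √(-21) = I*√21 ≈ 4.5826*I)
x(Y, m) = -36 + 6/(-8 + m) + I*√21 (x(Y, m) = (I*√21 + (19 - 13)/(-8 + m)) - 36 = (I*√21 + 6/(-8 + m)) - 36 = (6/(-8 + m) + I*√21) - 36 = -36 + 6/(-8 + m) + I*√21)
(x(-92, B(7)) + 31685) + (-5612 - 1*(-13048)) = ((294 - 36*6 - 8*I*√21 + I*6*√21)/(-8 + 6) + 31685) + (-5612 - 1*(-13048)) = ((294 - 216 - 8*I*√21 + 6*I*√21)/(-2) + 31685) + (-5612 + 13048) = (-(78 - 2*I*√21)/2 + 31685) + 7436 = ((-39 + I*√21) + 31685) + 7436 = (31646 + I*√21) + 7436 = 39082 + I*√21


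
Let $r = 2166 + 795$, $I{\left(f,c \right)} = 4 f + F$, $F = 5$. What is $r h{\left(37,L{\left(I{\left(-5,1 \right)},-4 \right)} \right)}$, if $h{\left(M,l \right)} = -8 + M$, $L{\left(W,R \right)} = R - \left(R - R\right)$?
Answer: $85869$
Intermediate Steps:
$I{\left(f,c \right)} = 5 + 4 f$ ($I{\left(f,c \right)} = 4 f + 5 = 5 + 4 f$)
$L{\left(W,R \right)} = R$ ($L{\left(W,R \right)} = R - 0 = R + 0 = R$)
$r = 2961$
$r h{\left(37,L{\left(I{\left(-5,1 \right)},-4 \right)} \right)} = 2961 \left(-8 + 37\right) = 2961 \cdot 29 = 85869$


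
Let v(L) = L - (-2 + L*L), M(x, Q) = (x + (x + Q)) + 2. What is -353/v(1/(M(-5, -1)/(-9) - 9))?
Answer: -22592/119 ≈ -189.85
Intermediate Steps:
M(x, Q) = 2 + Q + 2*x (M(x, Q) = (x + (Q + x)) + 2 = (Q + 2*x) + 2 = 2 + Q + 2*x)
v(L) = 2 + L - L**2 (v(L) = L - (-2 + L**2) = L + (2 - L**2) = 2 + L - L**2)
-353/v(1/(M(-5, -1)/(-9) - 9)) = -353/(2 + 1/((2 - 1 + 2*(-5))/(-9) - 9) - (1/((2 - 1 + 2*(-5))/(-9) - 9))**2) = -353/(2 + 1/((2 - 1 - 10)*(-1/9) - 9) - (1/((2 - 1 - 10)*(-1/9) - 9))**2) = -353/(2 + 1/(-9*(-1/9) - 9) - (1/(-9*(-1/9) - 9))**2) = -353/(2 + 1/(1 - 9) - (1/(1 - 9))**2) = -353/(2 + 1/(-8) - (1/(-8))**2) = -353/(2 - 1/8 - (-1/8)**2) = -353/(2 - 1/8 - 1*1/64) = -353/(2 - 1/8 - 1/64) = -353/119/64 = -353*64/119 = -22592/119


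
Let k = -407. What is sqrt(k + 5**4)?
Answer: sqrt(218) ≈ 14.765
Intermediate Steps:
sqrt(k + 5**4) = sqrt(-407 + 5**4) = sqrt(-407 + 625) = sqrt(218)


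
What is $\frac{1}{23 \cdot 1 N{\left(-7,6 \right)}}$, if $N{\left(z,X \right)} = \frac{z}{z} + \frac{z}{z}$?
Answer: $\frac{1}{46} \approx 0.021739$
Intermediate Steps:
$N{\left(z,X \right)} = 2$ ($N{\left(z,X \right)} = 1 + 1 = 2$)
$\frac{1}{23 \cdot 1 N{\left(-7,6 \right)}} = \frac{1}{23 \cdot 1 \cdot 2} = \frac{1}{23 \cdot 2} = \frac{1}{46}$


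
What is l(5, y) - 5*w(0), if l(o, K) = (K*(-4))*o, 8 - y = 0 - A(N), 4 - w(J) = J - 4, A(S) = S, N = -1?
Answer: -180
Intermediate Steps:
w(J) = 8 - J (w(J) = 4 - (J - 4) = 4 - (-4 + J) = 4 + (4 - J) = 8 - J)
y = 7 (y = 8 - (0 - 1*(-1)) = 8 - (0 + 1) = 8 - 1*1 = 8 - 1 = 7)
l(o, K) = -4*K*o (l(o, K) = (-4*K)*o = -4*K*o)
l(5, y) - 5*w(0) = -4*7*5 - 5*(8 - 1*0) = -140 - 5*(8 + 0) = -140 - 5*8 = -140 - 40 = -180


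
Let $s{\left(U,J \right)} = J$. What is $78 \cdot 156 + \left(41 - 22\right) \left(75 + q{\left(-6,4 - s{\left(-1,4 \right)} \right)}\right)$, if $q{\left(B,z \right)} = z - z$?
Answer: $13593$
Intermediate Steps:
$q{\left(B,z \right)} = 0$
$78 \cdot 156 + \left(41 - 22\right) \left(75 + q{\left(-6,4 - s{\left(-1,4 \right)} \right)}\right) = 78 \cdot 156 + \left(41 - 22\right) \left(75 + 0\right) = 12168 + 19 \cdot 75 = 12168 + 1425 = 13593$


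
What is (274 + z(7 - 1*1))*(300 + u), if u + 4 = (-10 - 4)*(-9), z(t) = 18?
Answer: 123224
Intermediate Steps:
u = 122 (u = -4 + (-10 - 4)*(-9) = -4 - 14*(-9) = -4 + 126 = 122)
(274 + z(7 - 1*1))*(300 + u) = (274 + 18)*(300 + 122) = 292*422 = 123224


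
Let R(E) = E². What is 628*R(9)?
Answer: 50868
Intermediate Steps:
628*R(9) = 628*9² = 628*81 = 50868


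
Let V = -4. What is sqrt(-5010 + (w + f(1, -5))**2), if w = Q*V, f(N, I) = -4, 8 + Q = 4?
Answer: I*sqrt(4866) ≈ 69.757*I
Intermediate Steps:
Q = -4 (Q = -8 + 4 = -4)
w = 16 (w = -4*(-4) = 16)
sqrt(-5010 + (w + f(1, -5))**2) = sqrt(-5010 + (16 - 4)**2) = sqrt(-5010 + 12**2) = sqrt(-5010 + 144) = sqrt(-4866) = I*sqrt(4866)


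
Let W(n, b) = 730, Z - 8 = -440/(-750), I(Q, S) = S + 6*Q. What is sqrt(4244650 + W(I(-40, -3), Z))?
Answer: 2*sqrt(1061345) ≈ 2060.4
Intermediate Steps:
Z = 644/75 (Z = 8 - 440/(-750) = 8 - 440*(-1/750) = 8 + 44/75 = 644/75 ≈ 8.5867)
sqrt(4244650 + W(I(-40, -3), Z)) = sqrt(4244650 + 730) = sqrt(4245380) = 2*sqrt(1061345)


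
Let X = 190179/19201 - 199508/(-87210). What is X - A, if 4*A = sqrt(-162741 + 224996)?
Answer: 10208131849/837259605 - sqrt(62255)/4 ≈ -50.185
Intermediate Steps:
X = 10208131849/837259605 (X = 190179*(1/19201) - 199508*(-1/87210) = 190179/19201 + 99754/43605 = 10208131849/837259605 ≈ 12.192)
A = sqrt(62255)/4 (A = sqrt(-162741 + 224996)/4 = sqrt(62255)/4 ≈ 62.377)
X - A = 10208131849/837259605 - sqrt(62255)/4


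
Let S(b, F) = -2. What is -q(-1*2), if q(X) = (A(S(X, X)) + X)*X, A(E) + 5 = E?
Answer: -18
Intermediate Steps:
A(E) = -5 + E
q(X) = X*(-7 + X) (q(X) = ((-5 - 2) + X)*X = (-7 + X)*X = X*(-7 + X))
-q(-1*2) = -(-1*2)*(-7 - 1*2) = -(-2)*(-7 - 2) = -(-2)*(-9) = -1*18 = -18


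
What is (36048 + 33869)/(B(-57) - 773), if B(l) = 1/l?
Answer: -3985269/44062 ≈ -90.447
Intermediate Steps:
(36048 + 33869)/(B(-57) - 773) = (36048 + 33869)/(1/(-57) - 773) = 69917/(-1/57 - 773) = 69917/(-44062/57) = 69917*(-57/44062) = -3985269/44062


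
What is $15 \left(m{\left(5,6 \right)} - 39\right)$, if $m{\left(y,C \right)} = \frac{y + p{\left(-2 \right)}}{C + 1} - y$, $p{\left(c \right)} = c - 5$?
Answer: $- \frac{4650}{7} \approx -664.29$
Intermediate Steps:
$p{\left(c \right)} = -5 + c$
$m{\left(y,C \right)} = - y + \frac{-7 + y}{1 + C}$ ($m{\left(y,C \right)} = \frac{y - 7}{C + 1} - y = \frac{y - 7}{1 + C} - y = \frac{-7 + y}{1 + C} - y = - y + \frac{-7 + y}{1 + C}$)
$15 \left(m{\left(5,6 \right)} - 39\right) = 15 \left(\frac{-7 - 6 \cdot 5}{1 + 6} - 39\right) = 15 \left(\frac{-7 - 30}{7} - 39\right) = 15 \left(\frac{1}{7} \left(-37\right) - 39\right) = 15 \left(- \frac{37}{7} - 39\right) = 15 \left(- \frac{310}{7}\right) = - \frac{4650}{7}$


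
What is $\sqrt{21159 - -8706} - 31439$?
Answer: $-31439 + \sqrt{29865} \approx -31266.0$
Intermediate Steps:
$\sqrt{21159 - -8706} - 31439 = \sqrt{21159 + 8706} - 31439 = \sqrt{29865} - 31439 = -31439 + \sqrt{29865}$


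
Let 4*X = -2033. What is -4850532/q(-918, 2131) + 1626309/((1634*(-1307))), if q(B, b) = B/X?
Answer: -146248703095829/54458769 ≈ -2.6855e+6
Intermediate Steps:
X = -2033/4 (X = (¼)*(-2033) = -2033/4 ≈ -508.25)
q(B, b) = -4*B/2033 (q(B, b) = B/(-2033/4) = B*(-4/2033) = -4*B/2033)
-4850532/q(-918, 2131) + 1626309/((1634*(-1307))) = -4850532/((-4/2033*(-918))) + 1626309/((1634*(-1307))) = -4850532/3672/2033 + 1626309/(-2135638) = -4850532*2033/3672 + 1626309*(-1/2135638) = -273920321/102 - 1626309/2135638 = -146248703095829/54458769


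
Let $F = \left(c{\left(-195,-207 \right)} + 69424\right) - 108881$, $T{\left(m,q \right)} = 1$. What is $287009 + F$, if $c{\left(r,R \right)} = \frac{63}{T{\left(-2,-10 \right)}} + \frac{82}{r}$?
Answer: $\frac{48284843}{195} \approx 2.4761 \cdot 10^{5}$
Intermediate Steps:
$c{\left(r,R \right)} = 63 + \frac{82}{r}$ ($c{\left(r,R \right)} = \frac{63}{1} + \frac{82}{r} = 63 \cdot 1 + \frac{82}{r} = 63 + \frac{82}{r}$)
$F = - \frac{7681912}{195}$ ($F = \left(\left(63 + \frac{82}{-195}\right) + 69424\right) - 108881 = \left(\left(63 + 82 \left(- \frac{1}{195}\right)\right) + 69424\right) - 108881 = \left(\left(63 - \frac{82}{195}\right) + 69424\right) - 108881 = \left(\frac{12203}{195} + 69424\right) - 108881 = \frac{13549883}{195} - 108881 = - \frac{7681912}{195} \approx -39394.0$)
$287009 + F = 287009 - \frac{7681912}{195} = \frac{48284843}{195}$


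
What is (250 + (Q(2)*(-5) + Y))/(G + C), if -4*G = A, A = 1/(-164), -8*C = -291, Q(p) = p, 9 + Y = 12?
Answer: 159408/23863 ≈ 6.6801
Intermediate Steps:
Y = 3 (Y = -9 + 12 = 3)
C = 291/8 (C = -⅛*(-291) = 291/8 ≈ 36.375)
A = -1/164 ≈ -0.0060976
G = 1/656 (G = -¼*(-1/164) = 1/656 ≈ 0.0015244)
(250 + (Q(2)*(-5) + Y))/(G + C) = (250 + (2*(-5) + 3))/(1/656 + 291/8) = (250 + (-10 + 3))/(23863/656) = (250 - 7)*(656/23863) = 243*(656/23863) = 159408/23863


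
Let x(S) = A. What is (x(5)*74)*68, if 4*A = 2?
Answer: 2516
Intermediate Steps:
A = 1/2 (A = (1/4)*2 = 1/2 ≈ 0.50000)
x(S) = 1/2
(x(5)*74)*68 = ((1/2)*74)*68 = 37*68 = 2516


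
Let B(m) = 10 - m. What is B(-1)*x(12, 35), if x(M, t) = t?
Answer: 385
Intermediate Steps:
B(-1)*x(12, 35) = (10 - 1*(-1))*35 = (10 + 1)*35 = 11*35 = 385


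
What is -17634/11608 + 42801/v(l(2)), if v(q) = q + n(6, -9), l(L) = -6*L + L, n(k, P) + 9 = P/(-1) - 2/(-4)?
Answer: -497001531/110276 ≈ -4506.9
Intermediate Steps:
n(k, P) = -17/2 - P (n(k, P) = -9 + (P/(-1) - 2/(-4)) = -9 + (P*(-1) - 2*(-¼)) = -9 + (-P + ½) = -9 + (½ - P) = -17/2 - P)
l(L) = -5*L
v(q) = ½ + q (v(q) = q + (-17/2 - 1*(-9)) = q + (-17/2 + 9) = q + ½ = ½ + q)
-17634/11608 + 42801/v(l(2)) = -17634/11608 + 42801/(½ - 5*2) = -17634*1/11608 + 42801/(½ - 10) = -8817/5804 + 42801/(-19/2) = -8817/5804 + 42801*(-2/19) = -8817/5804 - 85602/19 = -497001531/110276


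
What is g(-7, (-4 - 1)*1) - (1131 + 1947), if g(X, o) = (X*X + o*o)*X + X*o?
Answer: -3561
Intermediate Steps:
g(X, o) = X*o + X*(X² + o²) (g(X, o) = (X² + o²)*X + X*o = X*(X² + o²) + X*o = X*o + X*(X² + o²))
g(-7, (-4 - 1)*1) - (1131 + 1947) = -7*((-4 - 1)*1 + (-7)² + ((-4 - 1)*1)²) - (1131 + 1947) = -7*(-5*1 + 49 + (-5*1)²) - 1*3078 = -7*(-5 + 49 + (-5)²) - 3078 = -7*(-5 + 49 + 25) - 3078 = -7*69 - 3078 = -483 - 3078 = -3561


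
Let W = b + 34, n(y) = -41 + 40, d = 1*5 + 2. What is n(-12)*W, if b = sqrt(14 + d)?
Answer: -34 - sqrt(21) ≈ -38.583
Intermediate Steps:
d = 7 (d = 5 + 2 = 7)
b = sqrt(21) (b = sqrt(14 + 7) = sqrt(21) ≈ 4.5826)
n(y) = -1
W = 34 + sqrt(21) (W = sqrt(21) + 34 = 34 + sqrt(21) ≈ 38.583)
n(-12)*W = -(34 + sqrt(21)) = -34 - sqrt(21)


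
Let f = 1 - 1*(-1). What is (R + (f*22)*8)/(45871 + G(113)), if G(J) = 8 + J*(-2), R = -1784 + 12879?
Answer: 11447/45653 ≈ 0.25074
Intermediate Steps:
f = 2 (f = 1 + 1 = 2)
R = 11095
G(J) = 8 - 2*J
(R + (f*22)*8)/(45871 + G(113)) = (11095 + (2*22)*8)/(45871 + (8 - 2*113)) = (11095 + 44*8)/(45871 + (8 - 226)) = (11095 + 352)/(45871 - 218) = 11447/45653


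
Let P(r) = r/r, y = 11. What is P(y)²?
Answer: 1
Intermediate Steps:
P(r) = 1
P(y)² = 1² = 1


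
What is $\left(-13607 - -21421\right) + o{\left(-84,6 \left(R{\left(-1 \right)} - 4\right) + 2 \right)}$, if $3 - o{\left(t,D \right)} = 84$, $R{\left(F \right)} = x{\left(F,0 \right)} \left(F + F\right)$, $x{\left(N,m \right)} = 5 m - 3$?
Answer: $7733$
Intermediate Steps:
$x{\left(N,m \right)} = -3 + 5 m$
$R{\left(F \right)} = - 6 F$ ($R{\left(F \right)} = \left(-3 + 5 \cdot 0\right) \left(F + F\right) = \left(-3 + 0\right) 2 F = - 3 \cdot 2 F = - 6 F$)
$o{\left(t,D \right)} = -81$ ($o{\left(t,D \right)} = 3 - 84 = -81$)
$\left(-13607 - -21421\right) + o{\left(-84,6 \left(R{\left(-1 \right)} - 4\right) + 2 \right)} = \left(-13607 - -21421\right) - 81 = \left(-13607 + 21421\right) - 81 = 7814 - 81 = 7733$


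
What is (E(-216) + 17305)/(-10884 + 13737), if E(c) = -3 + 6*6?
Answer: 17338/2853 ≈ 6.0771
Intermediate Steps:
E(c) = 33 (E(c) = -3 + 36 = 33)
(E(-216) + 17305)/(-10884 + 13737) = (33 + 17305)/(-10884 + 13737) = 17338/2853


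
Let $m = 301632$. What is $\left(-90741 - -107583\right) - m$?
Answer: $-284790$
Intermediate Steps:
$\left(-90741 - -107583\right) - m = \left(-90741 - -107583\right) - 301632 = \left(-90741 + 107583\right) - 301632 = 16842 - 301632 = -284790$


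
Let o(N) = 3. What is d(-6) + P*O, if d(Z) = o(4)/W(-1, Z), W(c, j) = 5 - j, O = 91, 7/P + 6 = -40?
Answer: -6869/506 ≈ -13.575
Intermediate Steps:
P = -7/46 (P = 7/(-6 - 40) = 7/(-46) = 7*(-1/46) = -7/46 ≈ -0.15217)
d(Z) = 3/(5 - Z)
d(-6) + P*O = -3/(-5 - 6) - 7/46*91 = -3/(-11) - 637/46 = -3*(-1/11) - 637/46 = 3/11 - 637/46 = -6869/506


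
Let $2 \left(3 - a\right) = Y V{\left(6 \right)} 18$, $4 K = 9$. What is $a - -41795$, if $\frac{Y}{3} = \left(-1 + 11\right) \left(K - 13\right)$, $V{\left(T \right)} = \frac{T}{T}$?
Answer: $\frac{89401}{2} \approx 44701.0$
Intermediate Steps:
$K = \frac{9}{4}$ ($K = \frac{1}{4} \cdot 9 = \frac{9}{4} \approx 2.25$)
$V{\left(T \right)} = 1$
$Y = - \frac{645}{2}$ ($Y = 3 \left(-1 + 11\right) \left(\frac{9}{4} - 13\right) = 3 \cdot 10 \left(- \frac{43}{4}\right) = 3 \left(- \frac{215}{2}\right) = - \frac{645}{2} \approx -322.5$)
$a = \frac{5811}{2}$ ($a = 3 - \frac{\left(- \frac{645}{2}\right) 1 \cdot 18}{2} = 3 - \frac{\left(- \frac{645}{2}\right) 18}{2} = 3 - - \frac{5805}{2} = 3 + \frac{5805}{2} = \frac{5811}{2} \approx 2905.5$)
$a - -41795 = \frac{5811}{2} - -41795 = \frac{5811}{2} + 41795 = \frac{89401}{2}$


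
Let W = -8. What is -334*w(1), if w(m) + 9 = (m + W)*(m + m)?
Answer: 7682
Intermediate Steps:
w(m) = -9 + 2*m*(-8 + m) (w(m) = -9 + (m - 8)*(m + m) = -9 + (-8 + m)*(2*m) = -9 + 2*m*(-8 + m))
-334*w(1) = -334*(-9 - 16*1 + 2*1²) = -334*(-9 - 16 + 2*1) = -334*(-9 - 16 + 2) = -334*(-23) = 7682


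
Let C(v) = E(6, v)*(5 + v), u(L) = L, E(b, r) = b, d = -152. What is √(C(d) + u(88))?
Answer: I*√794 ≈ 28.178*I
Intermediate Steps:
C(v) = 30 + 6*v (C(v) = 6*(5 + v) = 30 + 6*v)
√(C(d) + u(88)) = √((30 + 6*(-152)) + 88) = √((30 - 912) + 88) = √(-882 + 88) = √(-794) = I*√794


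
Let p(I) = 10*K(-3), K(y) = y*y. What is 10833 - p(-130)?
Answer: 10743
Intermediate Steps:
K(y) = y²
p(I) = 90 (p(I) = 10*(-3)² = 10*9 = 90)
10833 - p(-130) = 10833 - 1*90 = 10833 - 90 = 10743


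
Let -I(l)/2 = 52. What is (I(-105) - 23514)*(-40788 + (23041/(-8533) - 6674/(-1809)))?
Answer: 2124258034839962/2205171 ≈ 9.6331e+8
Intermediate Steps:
I(l) = -104 (I(l) = -2*52 = -104)
(I(-105) - 23514)*(-40788 + (23041/(-8533) - 6674/(-1809))) = (-104 - 23514)*(-40788 + (23041/(-8533) - 6674/(-1809))) = -23618*(-40788 + (23041*(-1/8533) - 6674*(-1/1809))) = -23618*(-40788 + (-23041/8533 + 6674/1809)) = -23618*(-40788 + 15268073/15436197) = -23618*(-629596335163/15436197) = 2124258034839962/2205171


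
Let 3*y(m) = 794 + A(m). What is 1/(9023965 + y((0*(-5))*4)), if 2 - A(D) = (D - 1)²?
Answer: 1/9024230 ≈ 1.1081e-7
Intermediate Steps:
A(D) = 2 - (-1 + D)² (A(D) = 2 - (D - 1)² = 2 - (-1 + D)²)
y(m) = 796/3 - (-1 + m)²/3 (y(m) = (794 + (2 - (-1 + m)²))/3 = (796 - (-1 + m)²)/3 = 796/3 - (-1 + m)²/3)
1/(9023965 + y((0*(-5))*4)) = 1/(9023965 + (796/3 - (-1 + (0*(-5))*4)²/3)) = 1/(9023965 + (796/3 - (-1 + 0*4)²/3)) = 1/(9023965 + (796/3 - (-1 + 0)²/3)) = 1/(9023965 + (796/3 - ⅓*(-1)²)) = 1/(9023965 + (796/3 - ⅓*1)) = 1/(9023965 + (796/3 - ⅓)) = 1/(9023965 + 265) = 1/9024230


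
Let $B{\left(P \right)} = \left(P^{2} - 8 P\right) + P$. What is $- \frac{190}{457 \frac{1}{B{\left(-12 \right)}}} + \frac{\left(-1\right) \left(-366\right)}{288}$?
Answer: $- \frac{2051483}{21936} \approx -93.521$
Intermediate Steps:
$B{\left(P \right)} = P^{2} - 7 P$
$- \frac{190}{457 \frac{1}{B{\left(-12 \right)}}} + \frac{\left(-1\right) \left(-366\right)}{288} = - \frac{190}{457 \frac{1}{\left(-12\right) \left(-7 - 12\right)}} + \frac{\left(-1\right) \left(-366\right)}{288} = - \frac{190}{457 \frac{1}{\left(-12\right) \left(-19\right)}} + 366 \cdot \frac{1}{288} = - \frac{190}{457 \cdot \frac{1}{228}} + \frac{61}{48} = - \frac{190}{\frac{457}{228}} + \frac{61}{48} = \left(-190\right) \frac{228}{457} + \frac{61}{48} = - \frac{43320}{457} + \frac{61}{48} = - \frac{2051483}{21936}$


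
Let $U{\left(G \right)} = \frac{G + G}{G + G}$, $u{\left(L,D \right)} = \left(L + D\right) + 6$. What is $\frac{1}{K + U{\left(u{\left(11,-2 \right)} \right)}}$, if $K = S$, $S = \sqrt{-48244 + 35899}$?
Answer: $\frac{1}{12346} - \frac{i \sqrt{12345}}{12346} \approx 8.0998 \cdot 10^{-5} - 0.0089995 i$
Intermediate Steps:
$S = i \sqrt{12345}$ ($S = \sqrt{-12345} = i \sqrt{12345} \approx 111.11 i$)
$u{\left(L,D \right)} = 6 + D + L$ ($u{\left(L,D \right)} = \left(D + L\right) + 6 = 6 + D + L$)
$U{\left(G \right)} = 1$ ($U{\left(G \right)} = \frac{2 G}{2 G} = 2 G \frac{1}{2 G} = 1$)
$K = i \sqrt{12345} \approx 111.11 i$
$\frac{1}{K + U{\left(u{\left(11,-2 \right)} \right)}} = \frac{1}{i \sqrt{12345} + 1} = \frac{1}{1 + i \sqrt{12345}}$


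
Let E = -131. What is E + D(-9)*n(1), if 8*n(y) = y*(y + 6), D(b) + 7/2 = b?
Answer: -2271/16 ≈ -141.94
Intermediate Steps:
D(b) = -7/2 + b
n(y) = y*(6 + y)/8 (n(y) = (y*(y + 6))/8 = (y*(6 + y))/8 = y*(6 + y)/8)
E + D(-9)*n(1) = -131 + (-7/2 - 9)*((⅛)*1*(6 + 1)) = -131 - 25*7/16 = -131 - 25/2*7/8 = -131 - 175/16 = -2271/16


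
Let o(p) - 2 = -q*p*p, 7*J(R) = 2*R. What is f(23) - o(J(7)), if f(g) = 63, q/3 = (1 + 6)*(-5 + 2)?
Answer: -191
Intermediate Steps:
q = -63 (q = 3*((1 + 6)*(-5 + 2)) = 3*(7*(-3)) = 3*(-21) = -63)
J(R) = 2*R/7 (J(R) = (2*R)/7 = 2*R/7)
o(p) = 2 + 63*p² (o(p) = 2 - (-63*p)*p = 2 - (-63)*p² = 2 + 63*p²)
f(23) - o(J(7)) = 63 - (2 + 63*((2/7)*7)²) = 63 - (2 + 63*2²) = 63 - (2 + 63*4) = 63 - (2 + 252) = 63 - 1*254 = 63 - 254 = -191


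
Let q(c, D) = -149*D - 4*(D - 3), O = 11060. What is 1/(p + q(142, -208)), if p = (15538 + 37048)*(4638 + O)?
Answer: 1/825526864 ≈ 1.2113e-9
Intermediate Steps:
q(c, D) = 12 - 153*D (q(c, D) = -149*D - 4*(-3 + D) = -149*D + (12 - 4*D) = 12 - 153*D)
p = 825495028 (p = (15538 + 37048)*(4638 + 11060) = 52586*15698 = 825495028)
1/(p + q(142, -208)) = 1/(825495028 + (12 - 153*(-208))) = 1/(825495028 + (12 + 31824)) = 1/(825495028 + 31836) = 1/825526864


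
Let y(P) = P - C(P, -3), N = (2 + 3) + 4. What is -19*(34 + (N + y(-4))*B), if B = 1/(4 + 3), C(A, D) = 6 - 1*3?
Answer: -4560/7 ≈ -651.43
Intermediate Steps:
N = 9 (N = 5 + 4 = 9)
C(A, D) = 3 (C(A, D) = 6 - 3 = 3)
B = 1/7 ≈ 0.14286
y(P) = -3 + P (y(P) = P - 1*3 = P - 3 = -3 + P)
-19*(34 + (N + y(-4))*B) = -19*(34 + (9 + (-3 - 4))*(1/7)) = -19*(34 + (9 - 7)*(1/7)) = -19*(34 + 2*(1/7)) = -19*(34 + 2/7) = -19*240/7 = -4560/7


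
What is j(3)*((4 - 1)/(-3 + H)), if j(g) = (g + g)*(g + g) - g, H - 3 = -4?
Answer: -99/4 ≈ -24.750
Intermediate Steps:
H = -1 (H = 3 - 4 = -1)
j(g) = -g + 4*g² (j(g) = (2*g)*(2*g) - g = 4*g² - g = -g + 4*g²)
j(3)*((4 - 1)/(-3 + H)) = (3*(-1 + 4*3))*((4 - 1)/(-3 - 1)) = (3*(-1 + 12))*(3/(-4)) = (3*11)*(3*(-¼)) = 33*(-¾) = -99/4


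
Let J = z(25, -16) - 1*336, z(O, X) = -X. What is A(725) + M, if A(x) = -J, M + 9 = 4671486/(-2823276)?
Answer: 145561225/470546 ≈ 309.35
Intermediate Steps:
J = -320 (J = -1*(-16) - 1*336 = 16 - 336 = -320)
M = -5013495/470546 (M = -9 + 4671486/(-2823276) = -9 + 4671486*(-1/2823276) = -9 - 778581/470546 = -5013495/470546 ≈ -10.655)
A(x) = 320 (A(x) = -1*(-320) = 320)
A(725) + M = 320 - 5013495/470546 = 145561225/470546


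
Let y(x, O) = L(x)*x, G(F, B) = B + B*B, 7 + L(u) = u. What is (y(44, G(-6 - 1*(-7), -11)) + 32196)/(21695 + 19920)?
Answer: 4832/5945 ≈ 0.81278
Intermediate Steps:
L(u) = -7 + u
G(F, B) = B + B²
y(x, O) = x*(-7 + x) (y(x, O) = (-7 + x)*x = x*(-7 + x))
(y(44, G(-6 - 1*(-7), -11)) + 32196)/(21695 + 19920) = (44*(-7 + 44) + 32196)/(21695 + 19920) = (44*37 + 32196)/41615 = (1628 + 32196)*(1/41615) = 33824*(1/41615) = 4832/5945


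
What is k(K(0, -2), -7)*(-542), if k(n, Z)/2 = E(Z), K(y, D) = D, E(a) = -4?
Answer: 4336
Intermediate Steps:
k(n, Z) = -8 (k(n, Z) = 2*(-4) = -8)
k(K(0, -2), -7)*(-542) = -8*(-542) = 4336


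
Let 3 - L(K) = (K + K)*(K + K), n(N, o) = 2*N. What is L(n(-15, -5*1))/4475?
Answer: -3597/4475 ≈ -0.80380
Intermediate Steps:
L(K) = 3 - 4*K² (L(K) = 3 - (K + K)*(K + K) = 3 - 2*K*2*K = 3 - 4*K²)
L(n(-15, -5*1))/4475 = (3 - 4*(2*(-15))²)/4475 = (3 - 4*(-30)²)*(1/4475) = (3 - 4*900)*(1/4475) = (3 - 3600)*(1/4475) = -3597*1/4475 = -3597/4475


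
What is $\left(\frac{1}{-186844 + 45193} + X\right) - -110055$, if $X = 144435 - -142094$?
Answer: $\frac{56176520183}{141651} \approx 3.9658 \cdot 10^{5}$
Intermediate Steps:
$X = 286529$ ($X = 144435 + 142094 = 286529$)
$\left(\frac{1}{-186844 + 45193} + X\right) - -110055 = \left(\frac{1}{-186844 + 45193} + 286529\right) - -110055 = \left(\frac{1}{-141651} + 286529\right) + 110055 = \left(- \frac{1}{141651} + 286529\right) + 110055 = \frac{40587119378}{141651} + 110055 = \frac{56176520183}{141651}$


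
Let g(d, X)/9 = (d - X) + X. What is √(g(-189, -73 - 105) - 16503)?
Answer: 2*I*√4551 ≈ 134.92*I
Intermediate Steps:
g(d, X) = 9*d (g(d, X) = 9*((d - X) + X) = 9*d)
√(g(-189, -73 - 105) - 16503) = √(9*(-189) - 16503) = √(-1701 - 16503) = √(-18204) = 2*I*√4551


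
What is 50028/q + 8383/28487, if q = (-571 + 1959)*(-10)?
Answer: -327197899/98849890 ≈ -3.3100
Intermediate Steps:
q = -13880 (q = 1388*(-10) = -13880)
50028/q + 8383/28487 = 50028/(-13880) + 8383/28487 = 50028*(-1/13880) + 8383*(1/28487) = -12507/3470 + 8383/28487 = -327197899/98849890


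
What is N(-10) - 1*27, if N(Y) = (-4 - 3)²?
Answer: 22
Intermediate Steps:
N(Y) = 49 (N(Y) = (-7)² = 49)
N(-10) - 1*27 = 49 - 1*27 = 49 - 27 = 22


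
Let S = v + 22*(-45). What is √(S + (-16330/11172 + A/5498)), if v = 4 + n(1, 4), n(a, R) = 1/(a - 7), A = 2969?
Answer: I*√527799258416414/731234 ≈ 31.418*I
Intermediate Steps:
n(a, R) = 1/(-7 + a)
v = 23/6 (v = 4 + 1/(-7 + 1) = 4 + 1/(-6) = 4 - ⅙ = 23/6 ≈ 3.8333)
S = -5917/6 (S = 23/6 + 22*(-45) = 23/6 - 990 = -5917/6 ≈ -986.17)
√(S + (-16330/11172 + A/5498)) = √(-5917/6 + (-16330/11172 + 2969/5498)) = √(-5917/6 + (-16330*1/11172 + 2969*(1/5498))) = √(-5917/6 + (-8165/5586 + 2969/5498)) = √(-5917/6 - 7076584/7677957) = √(-5052547897/5118638) = I*√527799258416414/731234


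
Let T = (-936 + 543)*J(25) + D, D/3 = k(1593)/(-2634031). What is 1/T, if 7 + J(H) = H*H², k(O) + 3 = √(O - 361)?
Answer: -4731700235038442515/29042579848420177962921793 + 10536124*√77/87127739545260533888765379 ≈ -1.6292e-7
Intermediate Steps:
k(O) = -3 + √(-361 + O) (k(O) = -3 + √(O - 361) = -3 + √(-361 + O))
J(H) = -7 + H³ (J(H) = -7 + H*H² = -7 + H³)
D = 9/2634031 - 12*√77/2634031 (D = 3*((-3 + √(-361 + 1593))/(-2634031)) = 3*((-3 + √1232)*(-1/2634031)) = 3*((-3 + 4*√77)*(-1/2634031)) = 3*(3/2634031 - 4*√77/2634031) = 9/2634031 - 12*√77/2634031 ≈ -3.6560e-5)
T = -16167350390085/2634031 - 12*√77/2634031 (T = (-936 + 543)*(-7 + 25³) + (9/2634031 - 12*√77/2634031) = -393*(-7 + 15625) + (9/2634031 - 12*√77/2634031) = -393*15618 + (9/2634031 - 12*√77/2634031) = -6137874 + (9/2634031 - 12*√77/2634031) = -16167350390085/2634031 - 12*√77/2634031 ≈ -6.1379e+6)
1/T = 1/(-16167350390085/2634031 - 12*√77/2634031)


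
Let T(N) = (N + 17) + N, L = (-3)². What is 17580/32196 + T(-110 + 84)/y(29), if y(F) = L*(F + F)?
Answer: 670825/1400526 ≈ 0.47898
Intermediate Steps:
L = 9
T(N) = 17 + 2*N (T(N) = (17 + N) + N = 17 + 2*N)
y(F) = 18*F (y(F) = 9*(F + F) = 9*(2*F) = 18*F)
17580/32196 + T(-110 + 84)/y(29) = 17580/32196 + (17 + 2*(-110 + 84))/((18*29)) = 17580*(1/32196) + (17 + 2*(-26))/522 = 1465/2683 + (17 - 52)*(1/522) = 1465/2683 - 35*1/522 = 1465/2683 - 35/522 = 670825/1400526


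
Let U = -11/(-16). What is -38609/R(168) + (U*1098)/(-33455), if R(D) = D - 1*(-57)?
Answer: -2066934307/12043800 ≈ -171.62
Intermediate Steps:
R(D) = 57 + D (R(D) = D + 57 = 57 + D)
U = 11/16 (U = -11*(-1/16) = 11/16 ≈ 0.68750)
-38609/R(168) + (U*1098)/(-33455) = -38609/(57 + 168) + ((11/16)*1098)/(-33455) = -38609/225 + (6039/8)*(-1/33455) = -38609*1/225 - 6039/267640 = -38609/225 - 6039/267640 = -2066934307/12043800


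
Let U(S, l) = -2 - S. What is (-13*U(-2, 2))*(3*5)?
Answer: 0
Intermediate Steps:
(-13*U(-2, 2))*(3*5) = (-13*(-2 - 1*(-2)))*(3*5) = -13*(-2 + 2)*15 = -13*0*15 = 0*15 = 0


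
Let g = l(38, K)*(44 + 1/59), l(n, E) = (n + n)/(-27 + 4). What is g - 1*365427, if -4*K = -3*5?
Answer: -496081811/1357 ≈ -3.6557e+5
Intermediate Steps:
K = 15/4 (K = -(-3)*5/4 = -¼*(-15) = 15/4 ≈ 3.7500)
l(n, E) = -2*n/23 (l(n, E) = (2*n)/(-23) = (2*n)*(-1/23) = -2*n/23)
g = -197372/1357 (g = (-2/23*38)*(44 + 1/59) = -76*(44 + 1/59)/23 = -76/23*2597/59 = -197372/1357 ≈ -145.45)
g - 1*365427 = -197372/1357 - 1*365427 = -197372/1357 - 365427 = -496081811/1357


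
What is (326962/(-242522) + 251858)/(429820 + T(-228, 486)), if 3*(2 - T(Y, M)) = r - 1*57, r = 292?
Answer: 91621168371/156333440291 ≈ 0.58606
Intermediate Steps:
T(Y, M) = -229/3 (T(Y, M) = 2 - (292 - 1*57)/3 = 2 - (292 - 57)/3 = 2 - ⅓*235 = 2 - 235/3 = -229/3)
(326962/(-242522) + 251858)/(429820 + T(-228, 486)) = (326962/(-242522) + 251858)/(429820 - 229/3) = (326962*(-1/242522) + 251858)/(1289231/3) = (-163481/121261 + 251858)*(3/1289231) = (30540389457/121261)*(3/1289231) = 91621168371/156333440291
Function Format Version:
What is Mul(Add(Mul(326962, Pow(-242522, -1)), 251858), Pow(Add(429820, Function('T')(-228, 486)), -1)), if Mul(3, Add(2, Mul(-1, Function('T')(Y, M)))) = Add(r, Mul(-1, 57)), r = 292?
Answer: Rational(91621168371, 156333440291) ≈ 0.58606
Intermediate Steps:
Function('T')(Y, M) = Rational(-229, 3) (Function('T')(Y, M) = Add(2, Mul(Rational(-1, 3), Add(292, Mul(-1, 57)))) = Add(2, Mul(Rational(-1, 3), Add(292, -57))) = Add(2, Mul(Rational(-1, 3), 235)) = Add(2, Rational(-235, 3)) = Rational(-229, 3))
Mul(Add(Mul(326962, Pow(-242522, -1)), 251858), Pow(Add(429820, Function('T')(-228, 486)), -1)) = Mul(Add(Mul(326962, Pow(-242522, -1)), 251858), Pow(Add(429820, Rational(-229, 3)), -1)) = Mul(Add(Mul(326962, Rational(-1, 242522)), 251858), Pow(Rational(1289231, 3), -1)) = Mul(Add(Rational(-163481, 121261), 251858), Rational(3, 1289231)) = Mul(Rational(30540389457, 121261), Rational(3, 1289231)) = Rational(91621168371, 156333440291)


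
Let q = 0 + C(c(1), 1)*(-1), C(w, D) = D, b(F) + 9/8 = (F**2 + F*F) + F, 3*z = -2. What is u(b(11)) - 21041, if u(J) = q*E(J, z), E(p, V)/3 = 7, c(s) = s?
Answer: -21062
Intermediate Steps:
z = -2/3 (z = (1/3)*(-2) = -2/3 ≈ -0.66667)
b(F) = -9/8 + F + 2*F**2 (b(F) = -9/8 + ((F**2 + F*F) + F) = -9/8 + ((F**2 + F**2) + F) = -9/8 + (2*F**2 + F) = -9/8 + (F + 2*F**2) = -9/8 + F + 2*F**2)
E(p, V) = 21 (E(p, V) = 3*7 = 21)
q = -1 (q = 0 + 1*(-1) = 0 - 1 = -1)
u(J) = -21 (u(J) = -1*21 = -21)
u(b(11)) - 21041 = -21 - 21041 = -21062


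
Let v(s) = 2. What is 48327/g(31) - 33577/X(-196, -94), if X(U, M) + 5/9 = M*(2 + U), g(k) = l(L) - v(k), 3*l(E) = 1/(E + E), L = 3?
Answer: -142775397189/5744165 ≈ -24856.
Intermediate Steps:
l(E) = 1/(6*E) (l(E) = 1/(3*(E + E)) = 1/(3*((2*E))) = (1/(2*E))/3 = 1/(6*E))
g(k) = -35/18 (g(k) = (⅙)/3 - 1*2 = (⅙)*(⅓) - 2 = 1/18 - 2 = -35/18)
X(U, M) = -5/9 + M*(2 + U)
48327/g(31) - 33577/X(-196, -94) = 48327/(-35/18) - 33577/(-5/9 + 2*(-94) - 94*(-196)) = 48327*(-18/35) - 33577/(-5/9 - 188 + 18424) = -869886/35 - 33577/164119/9 = -869886/35 - 33577*9/164119 = -869886/35 - 302193/164119 = -142775397189/5744165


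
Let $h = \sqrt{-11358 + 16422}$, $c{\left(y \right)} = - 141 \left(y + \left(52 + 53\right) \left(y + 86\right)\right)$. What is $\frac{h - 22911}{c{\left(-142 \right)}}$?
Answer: $- \frac{7637}{283034} + \frac{\sqrt{1266}}{424551} \approx -0.026899$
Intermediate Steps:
$c{\left(y \right)} = -1273230 - 14946 y$ ($c{\left(y \right)} = - 141 \left(y + 105 \left(86 + y\right)\right) = - 141 \left(y + \left(9030 + 105 y\right)\right) = - 141 \left(9030 + 106 y\right) = -1273230 - 14946 y$)
$h = 2 \sqrt{1266}$ ($h = \sqrt{5064} = 2 \sqrt{1266} \approx 71.162$)
$\frac{h - 22911}{c{\left(-142 \right)}} = \frac{2 \sqrt{1266} - 22911}{-1273230 - -2122332} = \frac{-22911 + 2 \sqrt{1266}}{-1273230 + 2122332} = \frac{-22911 + 2 \sqrt{1266}}{849102} = \left(-22911 + 2 \sqrt{1266}\right) \frac{1}{849102} = - \frac{7637}{283034} + \frac{\sqrt{1266}}{424551}$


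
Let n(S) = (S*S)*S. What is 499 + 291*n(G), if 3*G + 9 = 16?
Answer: 37762/9 ≈ 4195.8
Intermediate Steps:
G = 7/3 (G = -3 + (⅓)*16 = -3 + 16/3 = 7/3 ≈ 2.3333)
n(S) = S³ (n(S) = S²*S = S³)
499 + 291*n(G) = 499 + 291*(7/3)³ = 499 + 291*(343/27) = 499 + 33271/9 = 37762/9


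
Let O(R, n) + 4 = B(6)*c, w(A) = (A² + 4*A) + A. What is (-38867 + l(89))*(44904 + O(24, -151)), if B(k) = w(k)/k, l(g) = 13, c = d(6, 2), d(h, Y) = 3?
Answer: -1745826782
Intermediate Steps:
c = 3
w(A) = A² + 5*A
B(k) = 5 + k (B(k) = (k*(5 + k))/k = 5 + k)
O(R, n) = 29 (O(R, n) = -4 + (5 + 6)*3 = -4 + 11*3 = -4 + 33 = 29)
(-38867 + l(89))*(44904 + O(24, -151)) = (-38867 + 13)*(44904 + 29) = -38854*44933 = -1745826782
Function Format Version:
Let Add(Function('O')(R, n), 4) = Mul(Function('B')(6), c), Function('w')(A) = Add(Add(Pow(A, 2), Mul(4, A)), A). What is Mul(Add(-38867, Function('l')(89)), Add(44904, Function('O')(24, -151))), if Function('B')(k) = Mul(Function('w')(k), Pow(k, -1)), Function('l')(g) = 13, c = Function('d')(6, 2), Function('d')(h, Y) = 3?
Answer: -1745826782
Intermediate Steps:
c = 3
Function('w')(A) = Add(Pow(A, 2), Mul(5, A))
Function('B')(k) = Add(5, k) (Function('B')(k) = Mul(Mul(k, Add(5, k)), Pow(k, -1)) = Add(5, k))
Function('O')(R, n) = 29 (Function('O')(R, n) = Add(-4, Mul(Add(5, 6), 3)) = Add(-4, Mul(11, 3)) = Add(-4, 33) = 29)
Mul(Add(-38867, Function('l')(89)), Add(44904, Function('O')(24, -151))) = Mul(Add(-38867, 13), Add(44904, 29)) = Mul(-38854, 44933) = -1745826782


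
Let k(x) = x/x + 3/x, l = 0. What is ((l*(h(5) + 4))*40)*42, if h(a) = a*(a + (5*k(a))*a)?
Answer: 0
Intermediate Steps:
k(x) = 1 + 3/x
h(a) = a*(15 + 6*a) (h(a) = a*(a + (5*((3 + a)/a))*a) = a*(a + (5*(3 + a)/a)*a) = a*(a + (15 + 5*a)) = a*(15 + 6*a))
((l*(h(5) + 4))*40)*42 = ((0*(3*5*(5 + 2*5) + 4))*40)*42 = ((0*(3*5*(5 + 10) + 4))*40)*42 = ((0*(3*5*15 + 4))*40)*42 = ((0*(225 + 4))*40)*42 = ((0*229)*40)*42 = (0*40)*42 = 0*42 = 0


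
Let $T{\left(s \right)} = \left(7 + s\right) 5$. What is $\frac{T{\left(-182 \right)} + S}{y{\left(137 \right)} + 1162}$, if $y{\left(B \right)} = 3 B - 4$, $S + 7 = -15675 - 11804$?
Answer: $- \frac{28361}{1569} \approx -18.076$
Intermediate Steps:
$S = -27486$ ($S = -7 - 27479 = -27486$)
$T{\left(s \right)} = 35 + 5 s$
$y{\left(B \right)} = -4 + 3 B$
$\frac{T{\left(-182 \right)} + S}{y{\left(137 \right)} + 1162} = \frac{\left(35 + 5 \left(-182\right)\right) - 27486}{\left(-4 + 3 \cdot 137\right) + 1162} = \frac{\left(35 - 910\right) - 27486}{\left(-4 + 411\right) + 1162} = \frac{-875 - 27486}{407 + 1162} = - \frac{28361}{1569}$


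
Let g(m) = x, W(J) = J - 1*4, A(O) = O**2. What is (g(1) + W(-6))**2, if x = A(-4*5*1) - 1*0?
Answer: 152100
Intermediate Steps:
W(J) = -4 + J (W(J) = J - 4 = -4 + J)
x = 400 (x = (-4*5*1)**2 - 1*0 = (-20*1)**2 + 0 = (-20)**2 + 0 = 400 + 0 = 400)
g(m) = 400
(g(1) + W(-6))**2 = (400 + (-4 - 6))**2 = (400 - 10)**2 = 390**2 = 152100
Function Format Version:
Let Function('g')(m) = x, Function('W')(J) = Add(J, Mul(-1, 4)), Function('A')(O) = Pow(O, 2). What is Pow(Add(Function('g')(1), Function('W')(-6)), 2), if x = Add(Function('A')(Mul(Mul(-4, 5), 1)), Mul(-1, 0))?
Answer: 152100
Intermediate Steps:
Function('W')(J) = Add(-4, J) (Function('W')(J) = Add(J, -4) = Add(-4, J))
x = 400 (x = Add(Pow(Mul(Mul(-4, 5), 1), 2), Mul(-1, 0)) = Add(Pow(Mul(-20, 1), 2), 0) = Add(Pow(-20, 2), 0) = Add(400, 0) = 400)
Function('g')(m) = 400
Pow(Add(Function('g')(1), Function('W')(-6)), 2) = Pow(Add(400, Add(-4, -6)), 2) = Pow(Add(400, -10), 2) = Pow(390, 2) = 152100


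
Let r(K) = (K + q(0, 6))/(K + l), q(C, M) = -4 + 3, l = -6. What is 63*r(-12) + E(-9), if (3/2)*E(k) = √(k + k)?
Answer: 91/2 + 2*I*√2 ≈ 45.5 + 2.8284*I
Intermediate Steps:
q(C, M) = -1
E(k) = 2*√2*√k/3 (E(k) = 2*√(k + k)/3 = 2*√(2*k)/3 = 2*(√2*√k)/3 = 2*√2*√k/3)
r(K) = (-1 + K)/(-6 + K) (r(K) = (K - 1)/(K - 6) = (-1 + K)/(-6 + K))
63*r(-12) + E(-9) = 63*((-1 - 12)/(-6 - 12)) + 2*√2*√(-9)/3 = 63*(-13/(-18)) + 2*√2*(3*I)/3 = 63*(-1/18*(-13)) + 2*I*√2 = 63*(13/18) + 2*I*√2 = 91/2 + 2*I*√2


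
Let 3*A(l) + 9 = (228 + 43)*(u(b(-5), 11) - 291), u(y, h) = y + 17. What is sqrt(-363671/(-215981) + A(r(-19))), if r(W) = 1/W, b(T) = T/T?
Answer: I*sqrt(1150442604765453)/215981 ≈ 157.04*I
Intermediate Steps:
b(T) = 1
u(y, h) = 17 + y
A(l) = -24664 (A(l) = -3 + ((228 + 43)*((17 + 1) - 291))/3 = -3 + (271*(18 - 291))/3 = -3 + (271*(-273))/3 = -3 + (1/3)*(-73983) = -3 - 24661 = -24664)
sqrt(-363671/(-215981) + A(r(-19))) = sqrt(-363671/(-215981) - 24664) = sqrt(-363671*(-1/215981) - 24664) = sqrt(363671/215981 - 24664) = sqrt(-5326591713/215981) = I*sqrt(1150442604765453)/215981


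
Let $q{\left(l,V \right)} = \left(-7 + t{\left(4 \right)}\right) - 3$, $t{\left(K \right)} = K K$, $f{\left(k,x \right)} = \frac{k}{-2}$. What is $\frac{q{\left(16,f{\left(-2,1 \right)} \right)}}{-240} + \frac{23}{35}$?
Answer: $\frac{177}{280} \approx 0.63214$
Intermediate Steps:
$f{\left(k,x \right)} = - \frac{k}{2}$ ($f{\left(k,x \right)} = k \left(- \frac{1}{2}\right) = - \frac{k}{2}$)
$t{\left(K \right)} = K^{2}$
$q{\left(l,V \right)} = 6$ ($q{\left(l,V \right)} = \left(-7 + 4^{2}\right) - 3 = \left(-7 + 16\right) - 3 = 9 - 3 = 6$)
$\frac{q{\left(16,f{\left(-2,1 \right)} \right)}}{-240} + \frac{23}{35} = \frac{6}{-240} + \frac{23}{35} = 6 \left(- \frac{1}{240}\right) + 23 \cdot \frac{1}{35} = - \frac{1}{40} + \frac{23}{35} = \frac{177}{280}$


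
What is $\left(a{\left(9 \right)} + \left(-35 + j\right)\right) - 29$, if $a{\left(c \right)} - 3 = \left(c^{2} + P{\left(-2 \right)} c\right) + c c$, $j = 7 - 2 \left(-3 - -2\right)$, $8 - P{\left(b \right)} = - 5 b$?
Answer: $92$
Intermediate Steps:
$P{\left(b \right)} = 8 + 5 b$ ($P{\left(b \right)} = 8 - - 5 b = 8 + 5 b$)
$j = 9$ ($j = 7 - 2 \left(-3 + 2\right) = 7 - -2 = 7 + 2 = 9$)
$a{\left(c \right)} = 3 - 2 c + 2 c^{2}$ ($a{\left(c \right)} = 3 + \left(\left(c^{2} + \left(8 + 5 \left(-2\right)\right) c\right) + c c\right) = 3 + \left(\left(c^{2} + \left(8 - 10\right) c\right) + c^{2}\right) = 3 + \left(\left(c^{2} - 2 c\right) + c^{2}\right) = 3 + \left(- 2 c + 2 c^{2}\right) = 3 - 2 c + 2 c^{2}$)
$\left(a{\left(9 \right)} + \left(-35 + j\right)\right) - 29 = \left(\left(3 - 18 + 2 \cdot 9^{2}\right) + \left(-35 + 9\right)\right) - 29 = \left(\left(3 - 18 + 2 \cdot 81\right) - 26\right) - 29 = \left(\left(3 - 18 + 162\right) - 26\right) - 29 = \left(147 - 26\right) - 29 = 121 - 29 = 92$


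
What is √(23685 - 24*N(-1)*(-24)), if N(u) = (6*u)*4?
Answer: √9861 ≈ 99.303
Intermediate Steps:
N(u) = 24*u
√(23685 - 24*N(-1)*(-24)) = √(23685 - 576*(-1)*(-24)) = √(23685 - 24*(-24)*(-24)) = √(23685 + 576*(-24)) = √(23685 - 13824) = √9861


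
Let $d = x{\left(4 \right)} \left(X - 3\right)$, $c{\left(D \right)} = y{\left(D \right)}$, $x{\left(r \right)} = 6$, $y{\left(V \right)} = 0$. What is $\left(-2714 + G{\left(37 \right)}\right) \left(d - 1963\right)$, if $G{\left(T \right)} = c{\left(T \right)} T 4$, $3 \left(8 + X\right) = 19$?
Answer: $5403574$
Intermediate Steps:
$X = - \frac{5}{3}$ ($X = -8 + \frac{1}{3} \cdot 19 = -8 + \frac{19}{3} = - \frac{5}{3} \approx -1.6667$)
$c{\left(D \right)} = 0$
$G{\left(T \right)} = 0$ ($G{\left(T \right)} = 0 T 4 = 0 \cdot 4 = 0$)
$d = -28$ ($d = 6 \left(- \frac{5}{3} - 3\right) = 6 \left(- \frac{14}{3}\right) = -28$)
$\left(-2714 + G{\left(37 \right)}\right) \left(d - 1963\right) = \left(-2714 + 0\right) \left(-28 - 1963\right) = \left(-2714\right) \left(-1991\right) = 5403574$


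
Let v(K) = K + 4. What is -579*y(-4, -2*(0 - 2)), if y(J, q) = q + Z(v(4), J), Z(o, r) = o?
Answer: -6948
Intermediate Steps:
v(K) = 4 + K
y(J, q) = 8 + q (y(J, q) = q + (4 + 4) = q + 8 = 8 + q)
-579*y(-4, -2*(0 - 2)) = -579*(8 - 2*(0 - 2)) = -579*(8 - 2*(-2)) = -579*(8 + 4) = -579*12 = -6948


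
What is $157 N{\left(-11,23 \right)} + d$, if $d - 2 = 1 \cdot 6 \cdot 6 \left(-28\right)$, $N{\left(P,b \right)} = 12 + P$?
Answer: $-849$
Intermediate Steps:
$d = -1006$ ($d = 2 + 1 \cdot 6 \cdot 6 \left(-28\right) = 2 + 6 \cdot 6 \left(-28\right) = 2 + 36 \left(-28\right) = 2 - 1008 = -1006$)
$157 N{\left(-11,23 \right)} + d = 157 \left(12 - 11\right) - 1006 = 157 \cdot 1 - 1006 = 157 - 1006 = -849$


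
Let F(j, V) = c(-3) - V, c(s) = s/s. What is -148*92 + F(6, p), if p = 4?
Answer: -13619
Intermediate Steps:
c(s) = 1
F(j, V) = 1 - V
-148*92 + F(6, p) = -148*92 + (1 - 1*4) = -13616 + (1 - 4) = -13616 - 3 = -13619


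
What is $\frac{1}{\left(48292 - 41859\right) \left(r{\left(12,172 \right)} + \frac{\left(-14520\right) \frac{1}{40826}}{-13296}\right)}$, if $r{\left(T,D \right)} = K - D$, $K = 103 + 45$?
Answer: $- \frac{22617604}{3491973224803} \approx -6.477 \cdot 10^{-6}$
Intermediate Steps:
$K = 148$
$r{\left(T,D \right)} = 148 - D$
$\frac{1}{\left(48292 - 41859\right) \left(r{\left(12,172 \right)} + \frac{\left(-14520\right) \frac{1}{40826}}{-13296}\right)} = \frac{1}{\left(48292 - 41859\right) \left(\left(148 - 172\right) + \frac{\left(-14520\right) \frac{1}{40826}}{-13296}\right)} = \frac{1}{6433 \left(\left(148 - 172\right) + \left(-14520\right) \frac{1}{40826} \left(- \frac{1}{13296}\right)\right)} = \frac{1}{6433 \left(-24 - - \frac{605}{22617604}\right)} = \frac{1}{6433 \left(-24 + \frac{605}{22617604}\right)} = \frac{1}{6433 \left(- \frac{542821891}{22617604}\right)} = \frac{1}{- \frac{3491973224803}{22617604}} = - \frac{22617604}{3491973224803}$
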